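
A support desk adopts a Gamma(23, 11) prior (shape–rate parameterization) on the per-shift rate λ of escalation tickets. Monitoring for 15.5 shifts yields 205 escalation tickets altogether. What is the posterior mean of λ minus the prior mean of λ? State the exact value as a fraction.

3797/583

Total count 205 over total exposure 15.5 shifts.
Posterior: α' = 23 + 205 = 228, β' = 11 + 15.5 = 53/2.
Posterior mean = 228/(53/2) = 456/53; prior mean = 23/11 = 23/11. Difference = 456/53 − 23/11 = 3797/583.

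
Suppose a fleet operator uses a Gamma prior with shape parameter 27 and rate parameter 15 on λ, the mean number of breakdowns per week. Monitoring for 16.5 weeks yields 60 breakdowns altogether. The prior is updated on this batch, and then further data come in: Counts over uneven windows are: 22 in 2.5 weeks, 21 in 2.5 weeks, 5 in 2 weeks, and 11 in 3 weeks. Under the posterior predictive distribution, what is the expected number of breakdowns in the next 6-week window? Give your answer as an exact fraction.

1752/83

Total count 60 over total exposure 16.5 weeks.
After the first batch: Gamma(27 + 60, 15 + 16.5) = Gamma(87, 63/2).
Total count: 22 + 21 + 5 + 11 = 59.
Total exposure: 2.5 + 2.5 + 2 + 3 = 10 weeks.
After the second batch: Gamma(87 + 59, 63/2 + 10) = Gamma(146, 83/2).
Predictive mean over a 6-week window = T·E[λ|data] = 6·146/(83/2) = 1752/83.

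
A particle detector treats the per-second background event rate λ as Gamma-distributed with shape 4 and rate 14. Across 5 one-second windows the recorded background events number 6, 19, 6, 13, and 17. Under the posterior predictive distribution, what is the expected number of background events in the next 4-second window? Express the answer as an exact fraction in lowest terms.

260/19

Total count: 6 + 19 + 6 + 13 + 17 = 61.
Total exposure: 5 seconds.
Conjugate update: add total count to the shape and total exposure to the rate, giving Gamma(65, 19).
Predictive mean over a 4-second window = T·E[λ|data] = 4·65/19 = 260/19.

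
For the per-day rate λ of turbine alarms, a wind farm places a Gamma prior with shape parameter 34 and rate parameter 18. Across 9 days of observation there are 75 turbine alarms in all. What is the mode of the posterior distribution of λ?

Total count 75 over total exposure 9 days.
The Gamma prior is conjugate for the Poisson rate, so λ | data ~ Gamma(34+75, 18+9) = Gamma(109, 27).
Posterior mode = (α'−1)/β' = 108/27 = 4.

4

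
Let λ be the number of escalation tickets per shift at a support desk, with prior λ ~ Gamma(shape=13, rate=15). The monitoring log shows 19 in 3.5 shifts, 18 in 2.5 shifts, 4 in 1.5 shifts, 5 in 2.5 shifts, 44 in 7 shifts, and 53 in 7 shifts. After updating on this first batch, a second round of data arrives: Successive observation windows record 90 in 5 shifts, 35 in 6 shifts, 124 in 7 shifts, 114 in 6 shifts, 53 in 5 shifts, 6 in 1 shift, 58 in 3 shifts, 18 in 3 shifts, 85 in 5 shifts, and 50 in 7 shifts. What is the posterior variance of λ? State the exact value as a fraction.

Total count: 19 + 18 + 4 + 5 + 44 + 53 = 143.
Total exposure: 3.5 + 2.5 + 1.5 + 2.5 + 7 + 7 = 24 shifts.
After the first batch: Gamma(13 + 143, 15 + 24) = Gamma(156, 39).
Total count: 90 + 35 + 124 + 114 + 53 + 6 + 58 + 18 + 85 + 50 = 633.
Total exposure: 5 + 6 + 7 + 6 + 5 + 1 + 3 + 3 + 5 + 7 = 48 shifts.
After the second batch: Gamma(156 + 633, 39 + 48) = Gamma(789, 87).
Posterior variance = α'/β'² = 789/7569 = 263/2523.

263/2523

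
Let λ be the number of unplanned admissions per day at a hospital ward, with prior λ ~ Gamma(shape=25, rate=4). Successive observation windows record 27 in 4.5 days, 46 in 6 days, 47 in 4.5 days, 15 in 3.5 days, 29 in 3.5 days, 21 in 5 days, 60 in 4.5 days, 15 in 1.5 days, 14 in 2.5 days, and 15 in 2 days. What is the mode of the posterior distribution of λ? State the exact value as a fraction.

626/83

Total count: 27 + 46 + 47 + 15 + 29 + 21 + 60 + 15 + 14 + 15 = 289.
Total exposure: 4.5 + 6 + 4.5 + 3.5 + 3.5 + 5 + 4.5 + 1.5 + 2.5 + 2 = 37.5 days.
By Gamma–Poisson conjugacy, the posterior is Gamma(α + Σx, β + Σt) = Gamma(25 + 289, 4 + 37.5) = Gamma(314, 83/2).
Posterior mode = (α'−1)/β' = 313/(83/2) = 626/83.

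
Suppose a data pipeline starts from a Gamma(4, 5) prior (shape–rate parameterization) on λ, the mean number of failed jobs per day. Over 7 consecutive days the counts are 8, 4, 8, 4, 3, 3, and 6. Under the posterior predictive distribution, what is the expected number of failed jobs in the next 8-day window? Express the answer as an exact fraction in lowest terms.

80/3

Total count: 8 + 4 + 8 + 4 + 3 + 3 + 6 = 36.
Total exposure: 7 days.
The Gamma prior is conjugate for the Poisson rate, so λ | data ~ Gamma(4+36, 5+7) = Gamma(40, 12).
Predictive mean over an 8-day window = T·E[λ|data] = 8·40/12 = 80/3.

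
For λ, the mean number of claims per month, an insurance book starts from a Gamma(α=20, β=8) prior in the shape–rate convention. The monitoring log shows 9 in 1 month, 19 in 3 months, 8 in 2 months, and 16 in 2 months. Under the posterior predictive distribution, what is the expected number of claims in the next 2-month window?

9

Total count: 9 + 19 + 8 + 16 = 52.
Total exposure: 1 + 3 + 2 + 2 = 8 months.
By Gamma–Poisson conjugacy, the posterior is Gamma(α + Σx, β + Σt) = Gamma(20 + 52, 8 + 8) = Gamma(72, 16).
Predictive mean over a 2-month window = T·E[λ|data] = 2·72/16 = 9.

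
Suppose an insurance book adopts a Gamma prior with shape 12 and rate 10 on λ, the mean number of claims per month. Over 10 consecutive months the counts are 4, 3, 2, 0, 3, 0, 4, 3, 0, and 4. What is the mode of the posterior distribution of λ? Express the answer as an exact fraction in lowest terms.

17/10

Total count: 4 + 3 + 2 + 0 + 3 + 0 + 4 + 3 + 0 + 4 = 23.
Total exposure: 10 months.
Gamma(α, β) with Poisson data over total exposure Σt gives posterior Gamma(α+Σx, β+Σt) = Gamma(35, 20).
Posterior mode = (α'−1)/β' = 34/20 = 17/10.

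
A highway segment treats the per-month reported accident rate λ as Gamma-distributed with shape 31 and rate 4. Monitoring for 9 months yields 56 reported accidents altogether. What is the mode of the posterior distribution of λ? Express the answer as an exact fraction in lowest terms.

86/13

Total count 56 over total exposure 9 months.
Conjugate update: add total count to the shape and total exposure to the rate, giving Gamma(87, 13).
Posterior mode = (α'−1)/β' = 86/13.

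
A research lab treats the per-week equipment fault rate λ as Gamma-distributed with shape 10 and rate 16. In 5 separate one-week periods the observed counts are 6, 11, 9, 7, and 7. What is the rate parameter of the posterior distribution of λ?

Total count: 6 + 11 + 9 + 7 + 7 = 40.
Total exposure: 5 weeks.
The Gamma prior is conjugate for the Poisson rate, so λ | data ~ Gamma(10+40, 16+5) = Gamma(50, 21).

21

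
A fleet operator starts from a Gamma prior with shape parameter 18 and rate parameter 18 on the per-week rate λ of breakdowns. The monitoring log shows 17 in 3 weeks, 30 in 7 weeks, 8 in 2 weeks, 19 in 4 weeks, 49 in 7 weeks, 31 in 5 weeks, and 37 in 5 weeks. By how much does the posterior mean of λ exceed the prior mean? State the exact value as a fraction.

158/51

Total count: 17 + 30 + 8 + 19 + 49 + 31 + 37 = 191.
Total exposure: 3 + 7 + 2 + 4 + 7 + 5 + 5 = 33 weeks.
By Gamma–Poisson conjugacy, the posterior is Gamma(α + Σx, β + Σt) = Gamma(18 + 191, 18 + 33) = Gamma(209, 51).
Posterior mean = 209/51 = 209/51; prior mean = 18/18 = 1. Difference = 209/51 − 1 = 158/51.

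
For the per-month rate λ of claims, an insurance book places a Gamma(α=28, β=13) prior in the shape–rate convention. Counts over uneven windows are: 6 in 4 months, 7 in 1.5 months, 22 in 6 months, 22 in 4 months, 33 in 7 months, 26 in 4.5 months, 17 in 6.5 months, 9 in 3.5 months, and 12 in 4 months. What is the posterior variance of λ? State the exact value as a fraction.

91/1458

Total count: 6 + 7 + 22 + 22 + 33 + 26 + 17 + 9 + 12 = 154.
Total exposure: 4 + 1.5 + 6 + 4 + 7 + 4.5 + 6.5 + 3.5 + 4 = 41 months.
Gamma(α, β) with Poisson data over total exposure Σt gives posterior Gamma(α+Σx, β+Σt) = Gamma(182, 54).
Posterior variance = α'/β'² = 182/2916 = 91/1458.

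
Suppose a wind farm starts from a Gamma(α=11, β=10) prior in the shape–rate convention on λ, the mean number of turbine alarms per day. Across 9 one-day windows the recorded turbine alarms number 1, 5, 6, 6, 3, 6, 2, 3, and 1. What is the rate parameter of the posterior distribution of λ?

19

Total count: 1 + 5 + 6 + 6 + 3 + 6 + 2 + 3 + 1 = 33.
Total exposure: 9 days.
By Gamma–Poisson conjugacy, the posterior is Gamma(α + Σx, β + Σt) = Gamma(11 + 33, 10 + 9) = Gamma(44, 19).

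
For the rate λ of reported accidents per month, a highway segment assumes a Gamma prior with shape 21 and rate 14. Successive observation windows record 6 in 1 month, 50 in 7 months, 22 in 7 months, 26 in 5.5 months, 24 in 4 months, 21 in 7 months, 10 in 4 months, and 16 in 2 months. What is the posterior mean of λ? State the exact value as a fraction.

392/103

Total count: 6 + 50 + 22 + 26 + 24 + 21 + 10 + 16 = 175.
Total exposure: 1 + 7 + 7 + 5.5 + 4 + 7 + 4 + 2 = 37.5 months.
The Gamma prior is conjugate for the Poisson rate, so λ | data ~ Gamma(21+175, 14+37.5) = Gamma(196, 103/2).
Posterior mean = α'/β' = 196/(103/2) = 392/103.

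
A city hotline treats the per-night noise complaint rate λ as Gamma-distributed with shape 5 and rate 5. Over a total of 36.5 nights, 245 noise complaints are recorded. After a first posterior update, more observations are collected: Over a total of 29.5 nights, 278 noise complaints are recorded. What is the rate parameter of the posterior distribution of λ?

71

Total count 245 over total exposure 36.5 nights.
After the first batch: Gamma(5 + 245, 5 + 36.5) = Gamma(250, 83/2).
Total count 278 over total exposure 29.5 nights.
After the second batch: Gamma(250 + 278, 83/2 + 29.5) = Gamma(528, 71).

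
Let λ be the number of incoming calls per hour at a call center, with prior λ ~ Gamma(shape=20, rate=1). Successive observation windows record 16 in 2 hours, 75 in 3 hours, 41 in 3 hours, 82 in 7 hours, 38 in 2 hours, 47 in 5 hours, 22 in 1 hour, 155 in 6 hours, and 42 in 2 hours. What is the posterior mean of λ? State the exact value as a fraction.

Total count: 16 + 75 + 41 + 82 + 38 + 47 + 22 + 155 + 42 = 518.
Total exposure: 2 + 3 + 3 + 7 + 2 + 5 + 1 + 6 + 2 = 31 hours.
By Gamma–Poisson conjugacy, the posterior is Gamma(α + Σx, β + Σt) = Gamma(20 + 518, 1 + 31) = Gamma(538, 32).
Posterior mean = α'/β' = 538/32 = 269/16.

269/16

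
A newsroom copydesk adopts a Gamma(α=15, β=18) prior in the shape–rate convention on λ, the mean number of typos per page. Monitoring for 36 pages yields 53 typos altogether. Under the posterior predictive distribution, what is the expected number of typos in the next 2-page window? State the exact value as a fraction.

68/27

Total count 53 over total exposure 36 pages.
Posterior: α' = 15 + 53 = 68, β' = 18 + 36 = 54.
Predictive mean over a 2-page window = T·E[λ|data] = 2·68/54 = 68/27.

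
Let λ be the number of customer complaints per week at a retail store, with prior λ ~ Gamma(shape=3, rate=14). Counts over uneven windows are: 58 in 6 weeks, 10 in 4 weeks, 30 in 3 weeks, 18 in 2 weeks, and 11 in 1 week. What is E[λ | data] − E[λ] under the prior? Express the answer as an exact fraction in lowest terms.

173/42

Total count: 58 + 10 + 30 + 18 + 11 = 127.
Total exposure: 6 + 4 + 3 + 2 + 1 = 16 weeks.
Gamma(α, β) with Poisson data over total exposure Σt gives posterior Gamma(α+Σx, β+Σt) = Gamma(130, 30).
Posterior mean = 130/30 = 13/3; prior mean = 3/14 = 3/14. Difference = 13/3 − 3/14 = 173/42.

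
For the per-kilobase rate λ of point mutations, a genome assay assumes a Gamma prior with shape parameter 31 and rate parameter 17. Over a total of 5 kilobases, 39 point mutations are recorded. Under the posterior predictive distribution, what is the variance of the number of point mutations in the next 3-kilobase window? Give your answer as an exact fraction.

2625/242

Total count 39 over total exposure 5 kilobases.
By Gamma–Poisson conjugacy, the posterior is Gamma(α + Σx, β + Σt) = Gamma(31 + 39, 17 + 5) = Gamma(70, 22).
The posterior predictive for a window of length T is Negative Binomial with variance T·α'·(β'+T)/β'² = 3·70·25/484 = 2625/242.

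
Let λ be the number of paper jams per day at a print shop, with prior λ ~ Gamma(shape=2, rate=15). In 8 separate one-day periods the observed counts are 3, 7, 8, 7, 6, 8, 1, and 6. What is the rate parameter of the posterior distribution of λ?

23

Total count: 3 + 7 + 8 + 7 + 6 + 8 + 1 + 6 = 46.
Total exposure: 8 days.
Gamma(α, β) with Poisson data over total exposure Σt gives posterior Gamma(α+Σx, β+Σt) = Gamma(48, 23).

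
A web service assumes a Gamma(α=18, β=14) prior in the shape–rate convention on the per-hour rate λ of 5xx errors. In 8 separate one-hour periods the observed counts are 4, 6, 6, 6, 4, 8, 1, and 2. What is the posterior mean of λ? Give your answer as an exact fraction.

5/2

Total count: 4 + 6 + 6 + 6 + 4 + 8 + 1 + 2 = 37.
Total exposure: 8 hours.
By Gamma–Poisson conjugacy, the posterior is Gamma(α + Σx, β + Σt) = Gamma(18 + 37, 14 + 8) = Gamma(55, 22).
Posterior mean = α'/β' = 55/22 = 5/2.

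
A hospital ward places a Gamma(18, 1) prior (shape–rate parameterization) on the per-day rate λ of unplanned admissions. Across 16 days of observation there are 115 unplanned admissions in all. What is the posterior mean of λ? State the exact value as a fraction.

Total count 115 over total exposure 16 days.
The Gamma prior is conjugate for the Poisson rate, so λ | data ~ Gamma(18+115, 1+16) = Gamma(133, 17).
Posterior mean = α'/β' = 133/17.

133/17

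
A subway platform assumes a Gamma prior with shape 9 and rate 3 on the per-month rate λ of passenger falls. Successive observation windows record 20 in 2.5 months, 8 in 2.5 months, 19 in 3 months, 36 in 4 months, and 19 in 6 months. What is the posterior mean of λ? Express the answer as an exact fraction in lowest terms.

37/7

Total count: 20 + 8 + 19 + 36 + 19 = 102.
Total exposure: 2.5 + 2.5 + 3 + 4 + 6 = 18 months.
By Gamma–Poisson conjugacy, the posterior is Gamma(α + Σx, β + Σt) = Gamma(9 + 102, 3 + 18) = Gamma(111, 21).
Posterior mean = α'/β' = 111/21 = 37/7.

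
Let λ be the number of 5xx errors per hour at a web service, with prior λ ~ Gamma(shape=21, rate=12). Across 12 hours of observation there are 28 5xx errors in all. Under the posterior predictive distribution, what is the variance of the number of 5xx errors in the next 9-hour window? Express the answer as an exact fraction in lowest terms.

Total count 28 over total exposure 12 hours.
Conjugate update: add total count to the shape and total exposure to the rate, giving Gamma(49, 24).
The posterior predictive for a window of length T is Negative Binomial with variance T·α'·(β'+T)/β'² = 9·49·33/576 = 1617/64.

1617/64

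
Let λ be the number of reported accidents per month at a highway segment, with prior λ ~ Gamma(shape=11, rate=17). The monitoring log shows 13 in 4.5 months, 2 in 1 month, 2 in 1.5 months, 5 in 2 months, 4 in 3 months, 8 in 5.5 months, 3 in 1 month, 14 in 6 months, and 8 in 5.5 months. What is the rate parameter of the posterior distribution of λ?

47

Total count: 13 + 2 + 2 + 5 + 4 + 8 + 3 + 14 + 8 = 59.
Total exposure: 4.5 + 1 + 1.5 + 2 + 3 + 5.5 + 1 + 6 + 5.5 = 30 months.
Conjugate update: add total count to the shape and total exposure to the rate, giving Gamma(70, 47).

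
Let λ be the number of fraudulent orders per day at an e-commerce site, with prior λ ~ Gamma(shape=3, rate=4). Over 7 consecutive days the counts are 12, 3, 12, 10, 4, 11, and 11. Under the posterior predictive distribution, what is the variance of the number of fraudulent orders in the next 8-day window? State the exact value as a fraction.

912/11

Total count: 12 + 3 + 12 + 10 + 4 + 11 + 11 = 63.
Total exposure: 7 days.
By Gamma–Poisson conjugacy, the posterior is Gamma(α + Σx, β + Σt) = Gamma(3 + 63, 4 + 7) = Gamma(66, 11).
The posterior predictive for a window of length T is Negative Binomial with variance T·α'·(β'+T)/β'² = 8·66·19/121 = 912/11.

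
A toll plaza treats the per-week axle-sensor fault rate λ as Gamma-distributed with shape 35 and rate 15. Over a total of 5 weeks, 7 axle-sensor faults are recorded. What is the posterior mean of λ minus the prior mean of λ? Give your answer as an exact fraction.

-7/30

Total count 7 over total exposure 5 weeks.
Posterior: α' = 35 + 7 = 42, β' = 15 + 5 = 20.
Posterior mean = 42/20 = 21/10; prior mean = 35/15 = 7/3. Difference = 21/10 − 7/3 = -7/30.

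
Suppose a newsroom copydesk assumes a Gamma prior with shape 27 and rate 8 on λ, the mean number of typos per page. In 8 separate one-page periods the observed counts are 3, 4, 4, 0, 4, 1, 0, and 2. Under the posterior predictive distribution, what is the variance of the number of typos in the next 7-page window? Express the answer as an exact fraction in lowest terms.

Total count: 3 + 4 + 4 + 0 + 4 + 1 + 0 + 2 = 18.
Total exposure: 8 pages.
Conjugate update: add total count to the shape and total exposure to the rate, giving Gamma(45, 16).
The posterior predictive for a window of length T is Negative Binomial with variance T·α'·(β'+T)/β'² = 7·45·23/256 = 7245/256.

7245/256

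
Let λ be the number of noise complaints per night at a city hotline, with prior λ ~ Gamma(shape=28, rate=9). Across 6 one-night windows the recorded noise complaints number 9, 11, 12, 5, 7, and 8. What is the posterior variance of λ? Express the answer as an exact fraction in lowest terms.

16/45

Total count: 9 + 11 + 12 + 5 + 7 + 8 = 52.
Total exposure: 6 nights.
Gamma(α, β) with Poisson data over total exposure Σt gives posterior Gamma(α+Σx, β+Σt) = Gamma(80, 15).
Posterior variance = α'/β'² = 80/225 = 16/45.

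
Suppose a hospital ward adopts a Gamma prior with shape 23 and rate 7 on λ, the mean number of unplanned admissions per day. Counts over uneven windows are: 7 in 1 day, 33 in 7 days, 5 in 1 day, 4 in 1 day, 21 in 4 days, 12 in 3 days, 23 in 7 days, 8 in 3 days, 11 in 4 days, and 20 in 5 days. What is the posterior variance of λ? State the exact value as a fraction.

Total count: 7 + 33 + 5 + 4 + 21 + 12 + 23 + 8 + 11 + 20 = 144.
Total exposure: 1 + 7 + 1 + 1 + 4 + 3 + 7 + 3 + 4 + 5 = 36 days.
The Gamma prior is conjugate for the Poisson rate, so λ | data ~ Gamma(23+144, 7+36) = Gamma(167, 43).
Posterior variance = α'/β'² = 167/1849.

167/1849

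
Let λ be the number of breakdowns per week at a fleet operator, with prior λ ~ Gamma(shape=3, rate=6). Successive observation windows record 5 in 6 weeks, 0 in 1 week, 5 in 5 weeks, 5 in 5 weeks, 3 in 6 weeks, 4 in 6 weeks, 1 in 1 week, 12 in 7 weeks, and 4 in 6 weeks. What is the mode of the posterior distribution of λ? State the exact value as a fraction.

Total count: 5 + 0 + 5 + 5 + 3 + 4 + 1 + 12 + 4 = 39.
Total exposure: 6 + 1 + 5 + 5 + 6 + 6 + 1 + 7 + 6 = 43 weeks.
Gamma(α, β) with Poisson data over total exposure Σt gives posterior Gamma(α+Σx, β+Σt) = Gamma(42, 49).
Posterior mode = (α'−1)/β' = 41/49.

41/49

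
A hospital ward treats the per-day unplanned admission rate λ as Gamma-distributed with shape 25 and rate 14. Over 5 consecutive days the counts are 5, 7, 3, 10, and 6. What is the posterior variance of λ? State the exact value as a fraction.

56/361

Total count: 5 + 7 + 3 + 10 + 6 = 31.
Total exposure: 5 days.
By Gamma–Poisson conjugacy, the posterior is Gamma(α + Σx, β + Σt) = Gamma(25 + 31, 14 + 5) = Gamma(56, 19).
Posterior variance = α'/β'² = 56/361.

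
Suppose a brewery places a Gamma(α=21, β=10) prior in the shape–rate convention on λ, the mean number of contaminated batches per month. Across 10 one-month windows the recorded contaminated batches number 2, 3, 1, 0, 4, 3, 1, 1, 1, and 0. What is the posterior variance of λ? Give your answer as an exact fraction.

Total count: 2 + 3 + 1 + 0 + 4 + 3 + 1 + 1 + 1 + 0 = 16.
Total exposure: 10 months.
Conjugate update: add total count to the shape and total exposure to the rate, giving Gamma(37, 20).
Posterior variance = α'/β'² = 37/400.

37/400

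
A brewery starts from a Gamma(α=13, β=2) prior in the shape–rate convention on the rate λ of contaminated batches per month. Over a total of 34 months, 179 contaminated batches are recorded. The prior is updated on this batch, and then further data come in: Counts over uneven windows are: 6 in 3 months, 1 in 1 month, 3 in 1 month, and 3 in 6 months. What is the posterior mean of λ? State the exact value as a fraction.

205/47

Total count 179 over total exposure 34 months.
After the first batch: Gamma(13 + 179, 2 + 34) = Gamma(192, 36).
Total count: 6 + 1 + 3 + 3 = 13.
Total exposure: 3 + 1 + 1 + 6 = 11 months.
After the second batch: Gamma(192 + 13, 36 + 11) = Gamma(205, 47).
Posterior mean = α'/β' = 205/47.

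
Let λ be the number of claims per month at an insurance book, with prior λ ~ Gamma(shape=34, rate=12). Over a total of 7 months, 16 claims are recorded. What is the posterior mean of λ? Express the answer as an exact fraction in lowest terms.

Total count 16 over total exposure 7 months.
Gamma(α, β) with Poisson data over total exposure Σt gives posterior Gamma(α+Σx, β+Σt) = Gamma(50, 19).
Posterior mean = α'/β' = 50/19.

50/19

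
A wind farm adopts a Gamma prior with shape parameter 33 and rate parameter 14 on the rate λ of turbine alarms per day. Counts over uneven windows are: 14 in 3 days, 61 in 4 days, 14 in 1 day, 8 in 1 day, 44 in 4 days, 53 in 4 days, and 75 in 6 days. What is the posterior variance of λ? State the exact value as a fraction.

Total count: 14 + 61 + 14 + 8 + 44 + 53 + 75 = 269.
Total exposure: 3 + 4 + 1 + 1 + 4 + 4 + 6 = 23 days.
By Gamma–Poisson conjugacy, the posterior is Gamma(α + Σx, β + Σt) = Gamma(33 + 269, 14 + 23) = Gamma(302, 37).
Posterior variance = α'/β'² = 302/1369.

302/1369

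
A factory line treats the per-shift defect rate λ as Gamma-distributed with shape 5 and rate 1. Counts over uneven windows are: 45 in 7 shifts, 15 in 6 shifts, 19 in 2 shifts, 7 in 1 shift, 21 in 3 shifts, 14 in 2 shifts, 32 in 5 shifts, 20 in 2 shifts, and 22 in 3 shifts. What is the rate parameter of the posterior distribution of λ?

32

Total count: 45 + 15 + 19 + 7 + 21 + 14 + 32 + 20 + 22 = 195.
Total exposure: 7 + 6 + 2 + 1 + 3 + 2 + 5 + 2 + 3 = 31 shifts.
Conjugate update: add total count to the shape and total exposure to the rate, giving Gamma(200, 32).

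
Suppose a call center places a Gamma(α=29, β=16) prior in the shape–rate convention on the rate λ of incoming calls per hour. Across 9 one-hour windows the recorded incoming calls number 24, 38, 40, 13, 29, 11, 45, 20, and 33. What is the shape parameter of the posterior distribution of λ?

282

Total count: 24 + 38 + 40 + 13 + 29 + 11 + 45 + 20 + 33 = 253.
Total exposure: 9 hours.
Conjugate update: add total count to the shape and total exposure to the rate, giving Gamma(282, 25).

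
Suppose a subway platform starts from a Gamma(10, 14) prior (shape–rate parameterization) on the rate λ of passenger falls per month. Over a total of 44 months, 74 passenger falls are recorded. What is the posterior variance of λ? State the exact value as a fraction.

Total count 74 over total exposure 44 months.
Conjugate update: add total count to the shape and total exposure to the rate, giving Gamma(84, 58).
Posterior variance = α'/β'² = 84/3364 = 21/841.

21/841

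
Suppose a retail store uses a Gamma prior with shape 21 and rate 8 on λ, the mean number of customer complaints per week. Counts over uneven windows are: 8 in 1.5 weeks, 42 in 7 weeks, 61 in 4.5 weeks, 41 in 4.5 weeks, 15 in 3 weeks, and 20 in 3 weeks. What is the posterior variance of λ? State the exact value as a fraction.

832/3969

Total count: 8 + 42 + 61 + 41 + 15 + 20 = 187.
Total exposure: 1.5 + 7 + 4.5 + 4.5 + 3 + 3 = 23.5 weeks.
Conjugate update: add total count to the shape and total exposure to the rate, giving Gamma(208, 63/2).
Posterior variance = α'/β'² = 208/(3969/4) = 832/3969.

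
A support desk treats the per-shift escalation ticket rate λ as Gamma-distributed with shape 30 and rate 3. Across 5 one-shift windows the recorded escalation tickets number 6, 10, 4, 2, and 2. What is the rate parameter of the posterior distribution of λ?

8

Total count: 6 + 10 + 4 + 2 + 2 = 24.
Total exposure: 5 shifts.
Posterior: α' = 30 + 24 = 54, β' = 3 + 5 = 8.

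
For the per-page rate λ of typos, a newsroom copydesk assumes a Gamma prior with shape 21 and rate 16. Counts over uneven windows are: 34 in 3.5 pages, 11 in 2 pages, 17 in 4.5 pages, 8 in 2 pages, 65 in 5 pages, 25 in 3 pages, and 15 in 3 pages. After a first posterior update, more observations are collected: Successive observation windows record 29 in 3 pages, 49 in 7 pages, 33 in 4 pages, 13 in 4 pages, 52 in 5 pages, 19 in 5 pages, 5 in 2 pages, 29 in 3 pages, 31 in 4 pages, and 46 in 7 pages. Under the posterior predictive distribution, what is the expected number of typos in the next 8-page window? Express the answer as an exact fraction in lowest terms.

4016/83

Total count: 34 + 11 + 17 + 8 + 65 + 25 + 15 = 175.
Total exposure: 3.5 + 2 + 4.5 + 2 + 5 + 3 + 3 = 23 pages.
After the first batch: Gamma(21 + 175, 16 + 23) = Gamma(196, 39).
Total count: 29 + 49 + 33 + 13 + 52 + 19 + 5 + 29 + 31 + 46 = 306.
Total exposure: 3 + 7 + 4 + 4 + 5 + 5 + 2 + 3 + 4 + 7 = 44 pages.
After the second batch: Gamma(196 + 306, 39 + 44) = Gamma(502, 83).
Predictive mean over an 8-page window = T·E[λ|data] = 8·502/83 = 4016/83.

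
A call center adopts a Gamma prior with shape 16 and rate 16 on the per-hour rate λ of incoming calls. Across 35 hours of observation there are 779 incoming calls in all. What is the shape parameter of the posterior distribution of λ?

795

Total count 779 over total exposure 35 hours.
Conjugate update: add total count to the shape and total exposure to the rate, giving Gamma(795, 51).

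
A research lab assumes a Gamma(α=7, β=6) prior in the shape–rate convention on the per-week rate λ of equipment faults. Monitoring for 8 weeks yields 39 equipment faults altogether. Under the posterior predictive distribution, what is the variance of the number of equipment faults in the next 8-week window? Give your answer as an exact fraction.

Total count 39 over total exposure 8 weeks.
Gamma(α, β) with Poisson data over total exposure Σt gives posterior Gamma(α+Σx, β+Σt) = Gamma(46, 14).
The posterior predictive for a window of length T is Negative Binomial with variance T·α'·(β'+T)/β'² = 8·46·22/196 = 2024/49.

2024/49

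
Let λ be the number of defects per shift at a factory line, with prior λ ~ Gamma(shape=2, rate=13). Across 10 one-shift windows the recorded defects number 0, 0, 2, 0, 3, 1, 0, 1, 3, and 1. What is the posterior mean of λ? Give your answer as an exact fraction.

13/23

Total count: 0 + 0 + 2 + 0 + 3 + 1 + 0 + 1 + 3 + 1 = 11.
Total exposure: 10 shifts.
Gamma(α, β) with Poisson data over total exposure Σt gives posterior Gamma(α+Σx, β+Σt) = Gamma(13, 23).
Posterior mean = α'/β' = 13/23.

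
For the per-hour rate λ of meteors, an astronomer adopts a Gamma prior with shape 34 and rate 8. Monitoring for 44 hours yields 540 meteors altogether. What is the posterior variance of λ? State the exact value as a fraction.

287/1352

Total count 540 over total exposure 44 hours.
Gamma(α, β) with Poisson data over total exposure Σt gives posterior Gamma(α+Σx, β+Σt) = Gamma(574, 52).
Posterior variance = α'/β'² = 574/2704 = 287/1352.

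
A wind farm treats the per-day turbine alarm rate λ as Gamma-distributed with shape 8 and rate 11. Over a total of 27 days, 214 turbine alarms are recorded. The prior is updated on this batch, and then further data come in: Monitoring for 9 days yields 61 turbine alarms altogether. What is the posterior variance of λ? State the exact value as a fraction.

283/2209

Total count 214 over total exposure 27 days.
After the first batch: Gamma(8 + 214, 11 + 27) = Gamma(222, 38).
Total count 61 over total exposure 9 days.
After the second batch: Gamma(222 + 61, 38 + 9) = Gamma(283, 47).
Posterior variance = α'/β'² = 283/2209.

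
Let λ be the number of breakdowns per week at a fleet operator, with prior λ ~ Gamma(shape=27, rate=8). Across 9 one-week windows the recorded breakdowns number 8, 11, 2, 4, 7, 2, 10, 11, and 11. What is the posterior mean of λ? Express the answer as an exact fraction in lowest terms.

93/17

Total count: 8 + 11 + 2 + 4 + 7 + 2 + 10 + 11 + 11 = 66.
Total exposure: 9 weeks.
Posterior: α' = 27 + 66 = 93, β' = 8 + 9 = 17.
Posterior mean = α'/β' = 93/17.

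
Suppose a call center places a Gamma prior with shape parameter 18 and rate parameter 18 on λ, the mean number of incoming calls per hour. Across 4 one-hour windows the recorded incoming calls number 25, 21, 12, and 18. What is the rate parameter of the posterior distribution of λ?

Total count: 25 + 21 + 12 + 18 = 76.
Total exposure: 4 hours.
By Gamma–Poisson conjugacy, the posterior is Gamma(α + Σx, β + Σt) = Gamma(18 + 76, 18 + 4) = Gamma(94, 22).

22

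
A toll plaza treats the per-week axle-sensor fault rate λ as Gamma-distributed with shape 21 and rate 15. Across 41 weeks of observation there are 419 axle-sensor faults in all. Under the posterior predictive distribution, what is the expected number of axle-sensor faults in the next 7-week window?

55

Total count 419 over total exposure 41 weeks.
By Gamma–Poisson conjugacy, the posterior is Gamma(α + Σx, β + Σt) = Gamma(21 + 419, 15 + 41) = Gamma(440, 56).
Predictive mean over a 7-week window = T·E[λ|data] = 7·440/56 = 55.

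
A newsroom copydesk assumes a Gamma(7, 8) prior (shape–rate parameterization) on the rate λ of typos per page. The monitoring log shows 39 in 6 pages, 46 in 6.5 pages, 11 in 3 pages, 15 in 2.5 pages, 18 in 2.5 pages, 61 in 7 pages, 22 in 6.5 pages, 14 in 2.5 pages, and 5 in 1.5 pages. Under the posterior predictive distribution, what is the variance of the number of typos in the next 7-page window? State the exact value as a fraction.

Total count: 39 + 46 + 11 + 15 + 18 + 61 + 22 + 14 + 5 = 231.
Total exposure: 6 + 6.5 + 3 + 2.5 + 2.5 + 7 + 6.5 + 2.5 + 1.5 = 38 pages.
Conjugate update: add total count to the shape and total exposure to the rate, giving Gamma(238, 46).
The posterior predictive for a window of length T is Negative Binomial with variance T·α'·(β'+T)/β'² = 7·238·53/2116 = 44149/1058.

44149/1058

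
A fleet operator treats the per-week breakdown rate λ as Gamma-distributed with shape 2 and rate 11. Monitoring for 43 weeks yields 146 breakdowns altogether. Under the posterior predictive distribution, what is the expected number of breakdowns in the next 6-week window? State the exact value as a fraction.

148/9

Total count 146 over total exposure 43 weeks.
Conjugate update: add total count to the shape and total exposure to the rate, giving Gamma(148, 54).
Predictive mean over a 6-week window = T·E[λ|data] = 6·148/54 = 148/9.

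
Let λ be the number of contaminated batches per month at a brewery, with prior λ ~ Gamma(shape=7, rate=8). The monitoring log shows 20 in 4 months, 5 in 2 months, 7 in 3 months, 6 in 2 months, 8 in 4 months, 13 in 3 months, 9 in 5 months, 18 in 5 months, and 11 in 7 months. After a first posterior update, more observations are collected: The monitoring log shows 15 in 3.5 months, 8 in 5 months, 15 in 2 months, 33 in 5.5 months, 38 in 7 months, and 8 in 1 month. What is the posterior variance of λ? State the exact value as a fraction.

221/4489

Total count: 20 + 5 + 7 + 6 + 8 + 13 + 9 + 18 + 11 = 97.
Total exposure: 4 + 2 + 3 + 2 + 4 + 3 + 5 + 5 + 7 = 35 months.
After the first batch: Gamma(7 + 97, 8 + 35) = Gamma(104, 43).
Total count: 15 + 8 + 15 + 33 + 38 + 8 = 117.
Total exposure: 3.5 + 5 + 2 + 5.5 + 7 + 1 = 24 months.
After the second batch: Gamma(104 + 117, 43 + 24) = Gamma(221, 67).
Posterior variance = α'/β'² = 221/4489.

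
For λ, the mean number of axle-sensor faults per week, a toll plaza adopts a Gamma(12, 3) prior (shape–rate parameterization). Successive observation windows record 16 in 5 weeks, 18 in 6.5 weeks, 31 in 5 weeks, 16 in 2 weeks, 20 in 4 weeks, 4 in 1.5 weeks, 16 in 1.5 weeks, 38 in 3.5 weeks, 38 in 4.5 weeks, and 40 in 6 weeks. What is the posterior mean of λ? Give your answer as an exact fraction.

Total count: 16 + 18 + 31 + 16 + 20 + 4 + 16 + 38 + 38 + 40 = 237.
Total exposure: 5 + 6.5 + 5 + 2 + 4 + 1.5 + 1.5 + 3.5 + 4.5 + 6 = 39.5 weeks.
Gamma(α, β) with Poisson data over total exposure Σt gives posterior Gamma(α+Σx, β+Σt) = Gamma(249, 85/2).
Posterior mean = α'/β' = 249/(85/2) = 498/85.

498/85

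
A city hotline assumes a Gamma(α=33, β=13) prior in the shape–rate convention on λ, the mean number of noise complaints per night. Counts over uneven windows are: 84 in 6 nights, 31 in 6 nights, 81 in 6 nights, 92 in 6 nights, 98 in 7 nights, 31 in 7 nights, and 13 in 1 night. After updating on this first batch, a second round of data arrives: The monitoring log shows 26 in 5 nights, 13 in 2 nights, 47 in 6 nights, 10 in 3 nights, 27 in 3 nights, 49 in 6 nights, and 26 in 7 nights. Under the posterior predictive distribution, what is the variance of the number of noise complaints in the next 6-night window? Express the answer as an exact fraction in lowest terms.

Total count: 84 + 31 + 81 + 92 + 98 + 31 + 13 = 430.
Total exposure: 6 + 6 + 6 + 6 + 7 + 7 + 1 = 39 nights.
After the first batch: Gamma(33 + 430, 13 + 39) = Gamma(463, 52).
Total count: 26 + 13 + 47 + 10 + 27 + 49 + 26 = 198.
Total exposure: 5 + 2 + 6 + 3 + 3 + 6 + 7 = 32 nights.
After the second batch: Gamma(463 + 198, 52 + 32) = Gamma(661, 84).
The posterior predictive for a window of length T is Negative Binomial with variance T·α'·(β'+T)/β'² = 6·661·90/7056 = 9915/196.

9915/196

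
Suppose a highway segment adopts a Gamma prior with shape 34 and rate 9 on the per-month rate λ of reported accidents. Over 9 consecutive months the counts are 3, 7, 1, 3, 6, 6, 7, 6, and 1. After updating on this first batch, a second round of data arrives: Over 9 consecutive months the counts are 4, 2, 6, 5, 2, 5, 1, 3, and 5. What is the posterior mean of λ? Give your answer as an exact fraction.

Total count: 3 + 7 + 1 + 3 + 6 + 6 + 7 + 6 + 1 = 40.
Total exposure: 9 months.
After the first batch: Gamma(34 + 40, 9 + 9) = Gamma(74, 18).
Total count: 4 + 2 + 6 + 5 + 2 + 5 + 1 + 3 + 5 = 33.
Total exposure: 9 months.
After the second batch: Gamma(74 + 33, 18 + 9) = Gamma(107, 27).
Posterior mean = α'/β' = 107/27.

107/27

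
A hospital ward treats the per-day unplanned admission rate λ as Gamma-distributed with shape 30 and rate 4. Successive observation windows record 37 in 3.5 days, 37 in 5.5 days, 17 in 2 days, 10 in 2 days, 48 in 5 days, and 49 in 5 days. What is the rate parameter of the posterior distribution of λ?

27

Total count: 37 + 37 + 17 + 10 + 48 + 49 = 198.
Total exposure: 3.5 + 5.5 + 2 + 2 + 5 + 5 = 23 days.
Gamma(α, β) with Poisson data over total exposure Σt gives posterior Gamma(α+Σx, β+Σt) = Gamma(228, 27).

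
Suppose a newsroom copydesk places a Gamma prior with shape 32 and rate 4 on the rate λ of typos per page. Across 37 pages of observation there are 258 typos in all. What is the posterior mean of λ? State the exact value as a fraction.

290/41

Total count 258 over total exposure 37 pages.
By Gamma–Poisson conjugacy, the posterior is Gamma(α + Σx, β + Σt) = Gamma(32 + 258, 4 + 37) = Gamma(290, 41).
Posterior mean = α'/β' = 290/41.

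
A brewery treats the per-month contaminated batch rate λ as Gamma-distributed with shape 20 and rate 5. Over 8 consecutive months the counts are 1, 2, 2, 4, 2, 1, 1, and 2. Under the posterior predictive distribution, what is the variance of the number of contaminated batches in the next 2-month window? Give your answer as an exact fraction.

Total count: 1 + 2 + 2 + 4 + 2 + 1 + 1 + 2 = 15.
Total exposure: 8 months.
Posterior: α' = 20 + 15 = 35, β' = 5 + 8 = 13.
The posterior predictive for a window of length T is Negative Binomial with variance T·α'·(β'+T)/β'² = 2·35·15/169 = 1050/169.

1050/169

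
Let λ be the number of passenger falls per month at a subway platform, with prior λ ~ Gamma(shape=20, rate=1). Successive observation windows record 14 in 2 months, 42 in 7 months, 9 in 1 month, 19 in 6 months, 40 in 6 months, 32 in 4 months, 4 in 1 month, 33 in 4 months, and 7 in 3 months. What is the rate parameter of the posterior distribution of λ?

35

Total count: 14 + 42 + 9 + 19 + 40 + 32 + 4 + 33 + 7 = 200.
Total exposure: 2 + 7 + 1 + 6 + 6 + 4 + 1 + 4 + 3 = 34 months.
The Gamma prior is conjugate for the Poisson rate, so λ | data ~ Gamma(20+200, 1+34) = Gamma(220, 35).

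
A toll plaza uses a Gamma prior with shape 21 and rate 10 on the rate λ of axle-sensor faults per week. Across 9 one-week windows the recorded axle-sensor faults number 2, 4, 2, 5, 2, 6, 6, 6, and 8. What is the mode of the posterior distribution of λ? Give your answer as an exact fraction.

61/19

Total count: 2 + 4 + 2 + 5 + 2 + 6 + 6 + 6 + 8 = 41.
Total exposure: 9 weeks.
Gamma(α, β) with Poisson data over total exposure Σt gives posterior Gamma(α+Σx, β+Σt) = Gamma(62, 19).
Posterior mode = (α'−1)/β' = 61/19.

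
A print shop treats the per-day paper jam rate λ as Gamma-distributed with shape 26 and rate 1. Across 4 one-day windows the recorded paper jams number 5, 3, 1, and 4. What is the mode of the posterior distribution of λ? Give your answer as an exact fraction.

Total count: 5 + 3 + 1 + 4 = 13.
Total exposure: 4 days.
The Gamma prior is conjugate for the Poisson rate, so λ | data ~ Gamma(26+13, 1+4) = Gamma(39, 5).
Posterior mode = (α'−1)/β' = 38/5.

38/5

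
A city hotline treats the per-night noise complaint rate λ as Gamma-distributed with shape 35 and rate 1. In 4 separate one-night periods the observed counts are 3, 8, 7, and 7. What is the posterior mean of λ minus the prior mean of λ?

Total count: 3 + 8 + 7 + 7 = 25.
Total exposure: 4 nights.
The Gamma prior is conjugate for the Poisson rate, so λ | data ~ Gamma(35+25, 1+4) = Gamma(60, 5).
Posterior mean = 60/5 = 12; prior mean = 35/1 = 35. Difference = 12 − 35 = -23.

-23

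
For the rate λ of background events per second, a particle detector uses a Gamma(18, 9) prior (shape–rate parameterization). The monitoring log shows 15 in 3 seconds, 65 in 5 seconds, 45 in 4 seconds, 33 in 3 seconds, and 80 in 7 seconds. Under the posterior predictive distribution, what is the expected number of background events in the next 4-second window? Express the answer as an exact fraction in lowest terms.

Total count: 15 + 65 + 45 + 33 + 80 = 238.
Total exposure: 3 + 5 + 4 + 3 + 7 = 22 seconds.
By Gamma–Poisson conjugacy, the posterior is Gamma(α + Σx, β + Σt) = Gamma(18 + 238, 9 + 22) = Gamma(256, 31).
Predictive mean over a 4-second window = T·E[λ|data] = 4·256/31 = 1024/31.

1024/31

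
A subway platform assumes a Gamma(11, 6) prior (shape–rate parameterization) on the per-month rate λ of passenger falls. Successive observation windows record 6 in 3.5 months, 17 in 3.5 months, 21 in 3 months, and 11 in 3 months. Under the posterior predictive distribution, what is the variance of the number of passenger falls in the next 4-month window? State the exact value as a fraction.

Total count: 6 + 17 + 21 + 11 = 55.
Total exposure: 3.5 + 3.5 + 3 + 3 = 13 months.
The Gamma prior is conjugate for the Poisson rate, so λ | data ~ Gamma(11+55, 6+13) = Gamma(66, 19).
The posterior predictive for a window of length T is Negative Binomial with variance T·α'·(β'+T)/β'² = 4·66·23/361 = 6072/361.

6072/361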